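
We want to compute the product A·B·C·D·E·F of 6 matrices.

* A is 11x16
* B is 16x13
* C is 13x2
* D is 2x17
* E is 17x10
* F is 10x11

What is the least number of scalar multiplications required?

1570

Adjacent pairs: AB = 11·16·13 = 2288; BC = 16·13·2 = 416; CD = 13·2·17 = 442; DE = 2·17·10 = 340; EF = 17·10·11 = 1870.
Length 3: A..C: k=1: 0+416+11·16·2=768; k=2: 2288+0+11·13·2=2574 → min 768 | B..D: k=2: 0+442+16·13·17=3978; k=3: 416+0+16·2·17=960 → min 960 | C..E: k=3: 0+340+13·2·10=600; k=4: 442+0+13·17·10=2652 → min 600 | D..F: k=4: 0+1870+2·17·11=2244; k=5: 340+0+2·10·11=560 → min 560.
Length 4: A..D: k=1: 0+960+11·16·17=3952; k=2: 2288+442+11·13·17=5161; k=3: 768+0+11·2·17=1142 → min 1142 | B..E: k=2: 0+600+16·13·10=2680; k=3: 416+340+16·2·10=1076; k=4: 960+0+16·17·10=3680 → min 1076 | C..F: k=3: 0+560+13·2·11=846; k=4: 442+1870+13·17·11=4743; k=5: 600+0+13·10·11=2030 → min 846.
Length 5: A..E: k=1: 0+1076+11·16·10=2836; k=2: 2288+600+11·13·10=4318; k=3: 768+340+11·2·10=1328; k=4: 1142+0+11·17·10=3012 → min 1328 | B..F: k=2: 0+846+16·13·11=3134; k=3: 416+560+16·2·11=1328; k=4: 960+1870+16·17·11=5822; k=5: 1076+0+16·10·11=2836 → min 1328.
Length 6: A..F: k=1: 0+1328+11·16·11=3264; k=2: 2288+846+11·13·11=4707; k=3: 768+560+11·2·11=1570; k=4: 1142+1870+11·17·11=5069; k=5: 1328+0+11·10·11=2538 → min 1570.
Optimal order: ((A·(B·C))·((D·E)·F)) with cost 1570.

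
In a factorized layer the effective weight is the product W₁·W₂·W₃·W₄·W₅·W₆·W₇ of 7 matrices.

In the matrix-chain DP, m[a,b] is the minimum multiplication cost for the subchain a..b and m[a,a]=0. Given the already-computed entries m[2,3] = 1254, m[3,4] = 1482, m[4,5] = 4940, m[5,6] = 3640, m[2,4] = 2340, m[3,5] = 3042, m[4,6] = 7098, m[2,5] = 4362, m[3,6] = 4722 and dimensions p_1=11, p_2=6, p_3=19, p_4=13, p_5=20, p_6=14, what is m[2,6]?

m[2,6] = min over k∈[2,5] of m[2,k]+m[k+1,6]+p_{1}·p_k·p_{6}.
k=2: 0 + 4722 + 11·6·14 = 5646; k=3: 1254 + 7098 + 11·19·14 = 11278; k=4: 2340 + 3640 + 11·13·14 = 7982; k=5: 4362 + 0 + 11·20·14 = 7442.
Minimum: 5646 at k=2.

5646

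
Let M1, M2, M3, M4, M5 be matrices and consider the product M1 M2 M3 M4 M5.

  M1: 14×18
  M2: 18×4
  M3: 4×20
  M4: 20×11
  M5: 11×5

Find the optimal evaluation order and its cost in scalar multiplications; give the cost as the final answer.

2388

Adjacent pairs: M1M2 = 14·18·4 = 1008; M2M3 = 18·4·20 = 1440; M3M4 = 4·20·11 = 880; M4M5 = 20·11·5 = 1100.
Length 3: M1..M3: k=1: 0+1440+14·18·20=6480; k=2: 1008+0+14·4·20=2128 → min 2128 | M2..M4: k=2: 0+880+18·4·11=1672; k=3: 1440+0+18·20·11=5400 → min 1672 | M3..M5: k=3: 0+1100+4·20·5=1500; k=4: 880+0+4·11·5=1100 → min 1100.
Length 4: M1..M4: k=1: 0+1672+14·18·11=4444; k=2: 1008+880+14·4·11=2504; k=3: 2128+0+14·20·11=5208 → min 2504 | M2..M5: k=2: 0+1100+18·4·5=1460; k=3: 1440+1100+18·20·5=4340; k=4: 1672+0+18·11·5=2662 → min 1460.
Length 5: M1..M5: k=1: 0+1460+14·18·5=2720; k=2: 1008+1100+14·4·5=2388; k=3: 2128+1100+14·20·5=4628; k=4: 2504+0+14·11·5=3274 → min 2388.
Optimal parenthesization: ((M1 M2) ((M3 M4) M5)) with cost 2388.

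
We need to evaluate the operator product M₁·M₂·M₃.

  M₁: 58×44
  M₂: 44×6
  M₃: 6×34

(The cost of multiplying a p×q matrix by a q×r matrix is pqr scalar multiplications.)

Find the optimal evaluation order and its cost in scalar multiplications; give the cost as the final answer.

27144

(M₁·(M₂·M₃)): cost 95744.
((M₁·M₂)·M₃): cost 27144.
Optimal: ((M₁·M₂)·M₃) with cost 27144.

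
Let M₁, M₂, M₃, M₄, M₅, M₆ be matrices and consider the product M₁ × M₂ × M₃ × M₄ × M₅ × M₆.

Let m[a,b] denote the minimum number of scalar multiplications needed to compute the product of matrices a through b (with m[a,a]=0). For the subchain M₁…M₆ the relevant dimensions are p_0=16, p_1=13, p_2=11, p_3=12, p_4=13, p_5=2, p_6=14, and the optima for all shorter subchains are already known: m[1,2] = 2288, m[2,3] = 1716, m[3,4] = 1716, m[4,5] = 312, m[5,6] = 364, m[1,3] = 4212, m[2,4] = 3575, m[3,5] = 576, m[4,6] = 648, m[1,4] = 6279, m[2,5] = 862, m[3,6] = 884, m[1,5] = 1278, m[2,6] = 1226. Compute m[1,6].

1726

m[1,6] = min over k∈[1,5] of m[1,k]+m[k+1,6]+p_{0}·p_k·p_{6}.
k=1: 0 + 1226 + 16·13·14 = 4138; k=2: 2288 + 884 + 16·11·14 = 5636; k=3: 4212 + 648 + 16·12·14 = 7548; k=4: 6279 + 364 + 16·13·14 = 9555; k=5: 1278 + 0 + 16·2·14 = 1726.
Minimum: 1726 at k=5.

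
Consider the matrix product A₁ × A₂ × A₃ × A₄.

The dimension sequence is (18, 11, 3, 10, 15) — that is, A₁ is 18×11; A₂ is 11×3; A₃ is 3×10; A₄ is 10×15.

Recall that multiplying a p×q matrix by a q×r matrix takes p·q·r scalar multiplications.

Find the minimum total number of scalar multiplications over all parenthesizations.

Adjacent pairs: A₁A₂ = 18·11·3 = 594; A₂A₃ = 11·3·10 = 330; A₃A₄ = 3·10·15 = 450.
Length 3: A₁..A₃: k=1: 0+330+18·11·10=2310; k=2: 594+0+18·3·10=1134 → min 1134 | A₂..A₄: k=2: 0+450+11·3·15=945; k=3: 330+0+11·10·15=1980 → min 945.
Length 4: A₁..A₄: k=1: 0+945+18·11·15=3915; k=2: 594+450+18·3·15=1854; k=3: 1134+0+18·10·15=3834 → min 1854.
Optimal order: ((A₁ × A₂) × (A₃ × A₄)) with cost 1854.

1854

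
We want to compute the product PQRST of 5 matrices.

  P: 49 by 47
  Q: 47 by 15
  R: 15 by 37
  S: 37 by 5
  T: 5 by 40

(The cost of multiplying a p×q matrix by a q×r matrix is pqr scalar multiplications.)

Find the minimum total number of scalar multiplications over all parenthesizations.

Adjacent pairs: PQ = 49·47·15 = 34545; QR = 47·15·37 = 26085; RS = 15·37·5 = 2775; ST = 37·5·40 = 7400.
Length 3: P..R: k=1: 0+26085+49·47·37=111296; k=2: 34545+0+49·15·37=61740 → min 61740 | Q..S: k=2: 0+2775+47·15·5=6300; k=3: 26085+0+47·37·5=34780 → min 6300 | R..T: k=3: 0+7400+15·37·40=29600; k=4: 2775+0+15·5·40=5775 → min 5775.
Length 4: P..S: k=1: 0+6300+49·47·5=17815; k=2: 34545+2775+49·15·5=40995; k=3: 61740+0+49·37·5=70805 → min 17815 | Q..T: k=2: 0+5775+47·15·40=33975; k=3: 26085+7400+47·37·40=103045; k=4: 6300+0+47·5·40=15700 → min 15700.
Length 5: P..T: k=1: 0+15700+49·47·40=107820; k=2: 34545+5775+49·15·40=69720; k=3: 61740+7400+49·37·40=141660; k=4: 17815+0+49·5·40=27615 → min 27615.
Optimal order: ((P(Q(RS)))T) with cost 27615.

27615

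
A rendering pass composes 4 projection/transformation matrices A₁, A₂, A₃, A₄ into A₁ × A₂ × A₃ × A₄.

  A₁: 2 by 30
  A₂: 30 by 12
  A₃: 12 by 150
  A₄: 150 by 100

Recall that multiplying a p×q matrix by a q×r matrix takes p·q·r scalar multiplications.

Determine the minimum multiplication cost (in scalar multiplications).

34320

Adjacent pairs: A₁A₂ = 2·30·12 = 720; A₂A₃ = 30·12·150 = 54000; A₃A₄ = 12·150·100 = 180000.
Length 3: A₁..A₃: k=1: 0+54000+2·30·150=63000; k=2: 720+0+2·12·150=4320 → min 4320 | A₂..A₄: k=2: 0+180000+30·12·100=216000; k=3: 54000+0+30·150·100=504000 → min 216000.
Length 4: A₁..A₄: k=1: 0+216000+2·30·100=222000; k=2: 720+180000+2·12·100=183120; k=3: 4320+0+2·150·100=34320 → min 34320.
Optimal order: (((A₁ × A₂) × A₃) × A₄) with cost 34320.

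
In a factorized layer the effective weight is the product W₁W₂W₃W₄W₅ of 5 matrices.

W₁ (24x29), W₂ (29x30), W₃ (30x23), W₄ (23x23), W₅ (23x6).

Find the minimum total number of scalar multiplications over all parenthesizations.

16710

Adjacent pairs: W₁W₂ = 24·29·30 = 20880; W₂W₃ = 29·30·23 = 20010; W₃W₄ = 30·23·23 = 15870; W₄W₅ = 23·23·6 = 3174.
Length 3: W₁..W₃: k=1: 0+20010+24·29·23=36018; k=2: 20880+0+24·30·23=37440 → min 36018 | W₂..W₄: k=2: 0+15870+29·30·23=35880; k=3: 20010+0+29·23·23=35351 → min 35351 | W₃..W₅: k=3: 0+3174+30·23·6=7314; k=4: 15870+0+30·23·6=20010 → min 7314.
Length 4: W₁..W₄: k=1: 0+35351+24·29·23=51359; k=2: 20880+15870+24·30·23=53310; k=3: 36018+0+24·23·23=48714 → min 48714 | W₂..W₅: k=2: 0+7314+29·30·6=12534; k=3: 20010+3174+29·23·6=27186; k=4: 35351+0+29·23·6=39353 → min 12534.
Length 5: W₁..W₅: k=1: 0+12534+24·29·6=16710; k=2: 20880+7314+24·30·6=32514; k=3: 36018+3174+24·23·6=42504; k=4: 48714+0+24·23·6=52026 → min 16710.
Optimal order: (W₁(W₂(W₃(W₄W₅)))) with cost 16710.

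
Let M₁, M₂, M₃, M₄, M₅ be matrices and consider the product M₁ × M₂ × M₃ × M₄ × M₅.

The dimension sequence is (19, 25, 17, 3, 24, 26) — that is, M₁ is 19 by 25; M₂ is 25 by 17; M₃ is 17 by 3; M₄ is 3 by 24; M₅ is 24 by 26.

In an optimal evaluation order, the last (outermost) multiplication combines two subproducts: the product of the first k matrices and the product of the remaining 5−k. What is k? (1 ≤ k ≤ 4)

Adjacent pairs: M₁M₂ = 19·25·17 = 8075; M₂M₃ = 25·17·3 = 1275; M₃M₄ = 17·3·24 = 1224; M₄M₅ = 3·24·26 = 1872.
Length 3: M₁..M₃: k=1: 0+1275+19·25·3=2700; k=2: 8075+0+19·17·3=9044 → min 2700 | M₂..M₄: k=2: 0+1224+25·17·24=11424; k=3: 1275+0+25·3·24=3075 → min 3075 | M₃..M₅: k=3: 0+1872+17·3·26=3198; k=4: 1224+0+17·24·26=11832 → min 3198.
Length 4: M₁..M₄: k=1: 0+3075+19·25·24=14475; k=2: 8075+1224+19·17·24=17051; k=3: 2700+0+19·3·24=4068 → min 4068 | M₂..M₅: k=2: 0+3198+25·17·26=14248; k=3: 1275+1872+25·3·26=5097; k=4: 3075+0+25·24·26=18675 → min 5097.
Top-level splits: k=1: (M₁..M₁)·(M₂..M₅) → 0+5097+19·25·26 = 17447; k=2: (M₁..M₂)·(M₃..M₅) → 8075+3198+19·17·26 = 19671; k=3: (M₁..M₃)·(M₄..M₅) → 2700+1872+19·3·26 = 6054; k=4: (M₁..M₄)·(M₅..M₅) → 4068+0+19·24·26 = 15924.
Best split is after M₃, i.e. k = 3.

3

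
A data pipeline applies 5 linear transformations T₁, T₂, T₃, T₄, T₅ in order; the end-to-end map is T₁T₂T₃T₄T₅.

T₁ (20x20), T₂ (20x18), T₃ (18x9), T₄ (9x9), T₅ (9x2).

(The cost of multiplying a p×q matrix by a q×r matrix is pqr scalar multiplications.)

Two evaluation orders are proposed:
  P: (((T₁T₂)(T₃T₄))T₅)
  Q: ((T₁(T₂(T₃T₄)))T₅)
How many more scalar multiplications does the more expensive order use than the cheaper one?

3600

Order P = (((T₁T₂)(T₃T₄))T₅): (T₁T₂): 20×20 by 20×18 → 20×18, cost 20·20·18 = 7200; (T₃T₄): 18×9 by 9×9 → 18×9, cost 18·9·9 = 1458; ((T₁T₂)(T₃T₄)): 20×18 by 18×9 → 20×9, cost 20·18·9 = 3240; cumulative 11898; (((T₁T₂)(T₃T₄))T₅): 20×9 by 9×2 → 20×2, cost 20·9·2 = 360; cumulative 12258. Total 12258.
Order Q = ((T₁(T₂(T₃T₄)))T₅): (T₃T₄): 18×9 by 9×9 → 18×9, cost 18·9·9 = 1458; (T₂(T₃T₄)): 20×18 by 18×9 → 20×9, cost 20·18·9 = 3240; cumulative 4698; (T₁(T₂(T₃T₄))): 20×20 by 20×9 → 20×9, cost 20·20·9 = 3600; cumulative 8298; ((T₁(T₂(T₃T₄)))T₅): 20×9 by 9×2 → 20×2, cost 20·9·2 = 360; cumulative 8658. Total 8658.
Difference: |12258 − 8658| = 3600.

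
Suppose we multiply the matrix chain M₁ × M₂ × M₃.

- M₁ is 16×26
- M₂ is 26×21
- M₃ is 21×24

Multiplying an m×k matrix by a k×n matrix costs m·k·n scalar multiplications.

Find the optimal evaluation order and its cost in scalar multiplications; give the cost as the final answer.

(M₁ × (M₂ × M₃)): cost 23088.
((M₁ × M₂) × M₃): cost 16800.
Optimal: ((M₁ × M₂) × M₃) with cost 16800.

16800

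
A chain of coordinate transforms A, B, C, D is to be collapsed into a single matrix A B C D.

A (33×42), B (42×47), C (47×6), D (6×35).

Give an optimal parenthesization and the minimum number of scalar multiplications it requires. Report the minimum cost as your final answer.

27090

Adjacent pairs: AB = 33·42·47 = 65142; BC = 42·47·6 = 11844; CD = 47·6·35 = 9870.
Length 3: A..C: k=1: 0+11844+33·42·6=20160; k=2: 65142+0+33·47·6=74448 → min 20160 | B..D: k=2: 0+9870+42·47·35=78960; k=3: 11844+0+42·6·35=20664 → min 20664.
Length 4: A..D: k=1: 0+20664+33·42·35=69174; k=2: 65142+9870+33·47·35=129297; k=3: 20160+0+33·6·35=27090 → min 27090.
Optimal parenthesization: ((A (B C)) D) with cost 27090.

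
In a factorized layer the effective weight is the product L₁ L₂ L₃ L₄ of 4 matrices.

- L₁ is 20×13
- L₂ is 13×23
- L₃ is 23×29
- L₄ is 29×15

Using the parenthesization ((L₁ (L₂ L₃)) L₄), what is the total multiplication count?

(L₂ L₃): 13×23 by 23×29 → 13×29, cost 13·23·29 = 8671
(L₁ (L₂ L₃)): 20×13 by 13×29 → 20×29, cost 20·13·29 = 7540; cumulative 16211
((L₁ (L₂ L₃)) L₄): 20×29 by 29×15 → 20×15, cost 20·29·15 = 8700; cumulative 24911
Total: 24911 scalar multiplications.

24911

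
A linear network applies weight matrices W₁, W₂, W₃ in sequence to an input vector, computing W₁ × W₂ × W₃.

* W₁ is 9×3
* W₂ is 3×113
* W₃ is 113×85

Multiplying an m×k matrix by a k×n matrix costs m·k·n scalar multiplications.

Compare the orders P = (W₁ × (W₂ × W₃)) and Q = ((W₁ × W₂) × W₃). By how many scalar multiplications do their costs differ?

Order P = (W₁ × (W₂ × W₃)): (W₂ × W₃): 3×113 by 113×85 → 3×85, cost 3·113·85 = 28815; (W₁ × (W₂ × W₃)): 9×3 by 3×85 → 9×85, cost 9·3·85 = 2295; cumulative 31110. Total 31110.
Order Q = ((W₁ × W₂) × W₃): (W₁ × W₂): 9×3 by 3×113 → 9×113, cost 9·3·113 = 3051; ((W₁ × W₂) × W₃): 9×113 by 113×85 → 9×85, cost 9·113·85 = 86445; cumulative 89496. Total 89496.
Difference: |31110 − 89496| = 58386.

58386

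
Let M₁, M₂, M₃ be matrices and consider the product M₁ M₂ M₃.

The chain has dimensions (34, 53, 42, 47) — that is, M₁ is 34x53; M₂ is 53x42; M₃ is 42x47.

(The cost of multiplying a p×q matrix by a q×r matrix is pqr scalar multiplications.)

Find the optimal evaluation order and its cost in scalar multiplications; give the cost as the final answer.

142800

(M₁ (M₂ M₃)): cost 189316.
((M₁ M₂) M₃): cost 142800.
Optimal: ((M₁ M₂) M₃) with cost 142800.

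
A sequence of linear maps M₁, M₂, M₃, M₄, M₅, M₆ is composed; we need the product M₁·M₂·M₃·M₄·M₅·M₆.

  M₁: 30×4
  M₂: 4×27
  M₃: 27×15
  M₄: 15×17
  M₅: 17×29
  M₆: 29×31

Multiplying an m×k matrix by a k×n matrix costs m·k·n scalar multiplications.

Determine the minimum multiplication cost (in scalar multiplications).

11928

Adjacent pairs: M₁M₂ = 30·4·27 = 3240; M₂M₃ = 4·27·15 = 1620; M₃M₄ = 27·15·17 = 6885; M₄M₅ = 15·17·29 = 7395; M₅M₆ = 17·29·31 = 15283.
Length 3: M₁..M₃: k=1: 0+1620+30·4·15=3420; k=2: 3240+0+30·27·15=15390 → min 3420 | M₂..M₄: k=2: 0+6885+4·27·17=8721; k=3: 1620+0+4·15·17=2640 → min 2640 | M₃..M₅: k=3: 0+7395+27·15·29=19140; k=4: 6885+0+27·17·29=20196 → min 19140 | M₄..M₆: k=4: 0+15283+15·17·31=23188; k=5: 7395+0+15·29·31=20880 → min 20880.
Length 4: M₁..M₄: k=1: 0+2640+30·4·17=4680; k=2: 3240+6885+30·27·17=23895; k=3: 3420+0+30·15·17=11070 → min 4680 | M₂..M₅: k=2: 0+19140+4·27·29=22272; k=3: 1620+7395+4·15·29=10755; k=4: 2640+0+4·17·29=4612 → min 4612 | M₃..M₆: k=3: 0+20880+27·15·31=33435; k=4: 6885+15283+27·17·31=36397; k=5: 19140+0+27·29·31=43413 → min 33435.
Length 5: M₁..M₅: k=1: 0+4612+30·4·29=8092; k=2: 3240+19140+30·27·29=45870; k=3: 3420+7395+30·15·29=23865; k=4: 4680+0+30·17·29=19470 → min 8092 | M₂..M₆: k=2: 0+33435+4·27·31=36783; k=3: 1620+20880+4·15·31=24360; k=4: 2640+15283+4·17·31=20031; k=5: 4612+0+4·29·31=8208 → min 8208.
Length 6: M₁..M₆: k=1: 0+8208+30·4·31=11928; k=2: 3240+33435+30·27·31=61785; k=3: 3420+20880+30·15·31=38250; k=4: 4680+15283+30·17·31=35773; k=5: 8092+0+30·29·31=35062 → min 11928.
Optimal order: (M₁·((((M₂·M₃)·M₄)·M₅)·M₆)) with cost 11928.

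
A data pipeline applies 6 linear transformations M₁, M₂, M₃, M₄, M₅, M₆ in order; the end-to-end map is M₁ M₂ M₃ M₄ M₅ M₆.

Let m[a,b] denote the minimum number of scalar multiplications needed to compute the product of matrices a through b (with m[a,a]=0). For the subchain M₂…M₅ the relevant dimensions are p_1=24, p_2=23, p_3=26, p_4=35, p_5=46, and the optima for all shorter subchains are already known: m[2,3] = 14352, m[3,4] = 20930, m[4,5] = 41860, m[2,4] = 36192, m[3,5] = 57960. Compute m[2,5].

m[2,5] = min over k∈[2,4] of m[2,k]+m[k+1,5]+p_{1}·p_k·p_{5}.
k=2: 0 + 57960 + 24·23·46 = 83352; k=3: 14352 + 41860 + 24·26·46 = 84916; k=4: 36192 + 0 + 24·35·46 = 74832.
Minimum: 74832 at k=4.

74832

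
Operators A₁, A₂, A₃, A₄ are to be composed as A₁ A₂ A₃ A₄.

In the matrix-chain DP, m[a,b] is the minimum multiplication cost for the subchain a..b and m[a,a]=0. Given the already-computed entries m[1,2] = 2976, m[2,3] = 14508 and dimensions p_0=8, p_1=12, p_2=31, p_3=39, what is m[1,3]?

12648

m[1,3] = min over k∈[1,2] of m[1,k]+m[k+1,3]+p_{0}·p_k·p_{3}.
k=1: 0 + 14508 + 8·12·39 = 18252; k=2: 2976 + 0 + 8·31·39 = 12648.
Minimum: 12648 at k=2.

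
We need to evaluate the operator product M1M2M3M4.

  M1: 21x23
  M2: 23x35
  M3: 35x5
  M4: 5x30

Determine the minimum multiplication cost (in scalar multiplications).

Adjacent pairs: M1M2 = 21·23·35 = 16905; M2M3 = 23·35·5 = 4025; M3M4 = 35·5·30 = 5250.
Length 3: M1..M3: k=1: 0+4025+21·23·5=6440; k=2: 16905+0+21·35·5=20580 → min 6440 | M2..M4: k=2: 0+5250+23·35·30=29400; k=3: 4025+0+23·5·30=7475 → min 7475.
Length 4: M1..M4: k=1: 0+7475+21·23·30=21965; k=2: 16905+5250+21·35·30=44205; k=3: 6440+0+21·5·30=9590 → min 9590.
Optimal order: ((M1(M2M3))M4) with cost 9590.

9590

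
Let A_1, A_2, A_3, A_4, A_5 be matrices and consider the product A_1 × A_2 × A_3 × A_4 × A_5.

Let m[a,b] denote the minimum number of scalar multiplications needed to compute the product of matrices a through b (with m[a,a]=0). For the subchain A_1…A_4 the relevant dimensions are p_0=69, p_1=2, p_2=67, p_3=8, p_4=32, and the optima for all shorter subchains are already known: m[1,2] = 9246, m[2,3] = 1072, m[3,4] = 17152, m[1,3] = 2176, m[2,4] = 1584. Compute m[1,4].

m[1,4] = min over k∈[1,3] of m[1,k]+m[k+1,4]+p_{0}·p_k·p_{4}.
k=1: 0 + 1584 + 69·2·32 = 6000; k=2: 9246 + 17152 + 69·67·32 = 174334; k=3: 2176 + 0 + 69·8·32 = 19840.
Minimum: 6000 at k=1.

6000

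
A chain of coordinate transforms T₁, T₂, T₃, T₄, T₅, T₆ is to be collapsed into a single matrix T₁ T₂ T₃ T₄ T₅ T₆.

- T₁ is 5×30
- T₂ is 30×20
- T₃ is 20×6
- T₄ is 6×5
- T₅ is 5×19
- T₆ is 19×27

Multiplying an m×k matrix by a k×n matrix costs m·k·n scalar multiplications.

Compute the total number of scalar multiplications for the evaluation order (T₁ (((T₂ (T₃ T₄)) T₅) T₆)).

(T₃ T₄): 20×6 by 6×5 → 20×5, cost 20·6·5 = 600
(T₂ (T₃ T₄)): 30×20 by 20×5 → 30×5, cost 30·20·5 = 3000; cumulative 3600
((T₂ (T₃ T₄)) T₅): 30×5 by 5×19 → 30×19, cost 30·5·19 = 2850; cumulative 6450
(((T₂ (T₃ T₄)) T₅) T₆): 30×19 by 19×27 → 30×27, cost 30·19·27 = 15390; cumulative 21840
(T₁ (((T₂ (T₃ T₄)) T₅) T₆)): 5×30 by 30×27 → 5×27, cost 5·30·27 = 4050; cumulative 25890
Total: 25890 scalar multiplications.

25890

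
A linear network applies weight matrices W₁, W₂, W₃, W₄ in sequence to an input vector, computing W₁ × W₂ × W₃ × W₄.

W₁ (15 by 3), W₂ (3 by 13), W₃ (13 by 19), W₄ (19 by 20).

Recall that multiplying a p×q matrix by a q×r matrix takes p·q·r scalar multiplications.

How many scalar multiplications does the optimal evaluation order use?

Adjacent pairs: W₁W₂ = 15·3·13 = 585; W₂W₃ = 3·13·19 = 741; W₃W₄ = 13·19·20 = 4940.
Length 3: W₁..W₃: k=1: 0+741+15·3·19=1596; k=2: 585+0+15·13·19=4290 → min 1596 | W₂..W₄: k=2: 0+4940+3·13·20=5720; k=3: 741+0+3·19·20=1881 → min 1881.
Length 4: W₁..W₄: k=1: 0+1881+15·3·20=2781; k=2: 585+4940+15·13·20=9425; k=3: 1596+0+15·19·20=7296 → min 2781.
Optimal order: (W₁ × ((W₂ × W₃) × W₄)) with cost 2781.

2781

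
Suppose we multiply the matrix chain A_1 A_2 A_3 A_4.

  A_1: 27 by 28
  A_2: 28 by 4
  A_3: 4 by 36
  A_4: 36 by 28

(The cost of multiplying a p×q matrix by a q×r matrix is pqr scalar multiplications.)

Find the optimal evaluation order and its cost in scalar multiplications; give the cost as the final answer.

Adjacent pairs: A_1A_2 = 27·28·4 = 3024; A_2A_3 = 28·4·36 = 4032; A_3A_4 = 4·36·28 = 4032.
Length 3: A_1..A_3: k=1: 0+4032+27·28·36=31248; k=2: 3024+0+27·4·36=6912 → min 6912 | A_2..A_4: k=2: 0+4032+28·4·28=7168; k=3: 4032+0+28·36·28=32256 → min 7168.
Length 4: A_1..A_4: k=1: 0+7168+27·28·28=28336; k=2: 3024+4032+27·4·28=10080; k=3: 6912+0+27·36·28=34128 → min 10080.
Optimal parenthesization: ((A_1 A_2) (A_3 A_4)) with cost 10080.

10080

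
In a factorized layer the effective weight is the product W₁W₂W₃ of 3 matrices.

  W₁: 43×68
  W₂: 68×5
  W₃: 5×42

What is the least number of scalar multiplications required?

23650

Order (W₁(W₂W₃)): (W₂W₃): 68×5 by 5×42 → 68×42, cost 68·5·42 = 14280; (W₁(W₂W₃)): 43×68 by 68×42 → 43×42, cost 43·68·42 = 122808; cumulative 137088. Total 137088.
Order ((W₁W₂)W₃): (W₁W₂): 43×68 by 68×5 → 43×5, cost 43·68·5 = 14620; ((W₁W₂)W₃): 43×5 by 5×42 → 43×42, cost 43·5·42 = 9030; cumulative 23650. Total 23650.
Minimum: 23650.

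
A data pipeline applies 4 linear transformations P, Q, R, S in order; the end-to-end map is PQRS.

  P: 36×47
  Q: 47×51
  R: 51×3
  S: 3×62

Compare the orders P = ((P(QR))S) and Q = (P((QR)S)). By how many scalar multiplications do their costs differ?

101874

Order P = ((P(QR))S): (QR): 47×51 by 51×3 → 47×3, cost 47·51·3 = 7191; (P(QR)): 36×47 by 47×3 → 36×3, cost 36·47·3 = 5076; cumulative 12267; ((P(QR))S): 36×3 by 3×62 → 36×62, cost 36·3·62 = 6696; cumulative 18963. Total 18963.
Order Q = (P((QR)S)): (QR): 47×51 by 51×3 → 47×3, cost 47·51·3 = 7191; ((QR)S): 47×3 by 3×62 → 47×62, cost 47·3·62 = 8742; cumulative 15933; (P((QR)S)): 36×47 by 47×62 → 36×62, cost 36·47·62 = 104904; cumulative 120837. Total 120837.
Difference: |18963 − 120837| = 101874.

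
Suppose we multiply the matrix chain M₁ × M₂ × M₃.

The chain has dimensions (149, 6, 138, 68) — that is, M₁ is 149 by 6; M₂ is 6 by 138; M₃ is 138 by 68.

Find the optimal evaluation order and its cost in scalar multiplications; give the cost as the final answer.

(M₁ × (M₂ × M₃)): cost 117096.
((M₁ × M₂) × M₃): cost 1521588.
Optimal: (M₁ × (M₂ × M₃)) with cost 117096.

117096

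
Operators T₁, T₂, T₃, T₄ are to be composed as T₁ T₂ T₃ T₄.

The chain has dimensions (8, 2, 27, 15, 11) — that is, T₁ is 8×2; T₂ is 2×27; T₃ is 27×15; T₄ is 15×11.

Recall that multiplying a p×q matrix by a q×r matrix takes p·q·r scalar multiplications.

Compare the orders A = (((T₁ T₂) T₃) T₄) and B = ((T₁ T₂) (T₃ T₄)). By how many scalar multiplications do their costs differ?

2271

Order A = (((T₁ T₂) T₃) T₄): (T₁ T₂): 8×2 by 2×27 → 8×27, cost 8·2·27 = 432; ((T₁ T₂) T₃): 8×27 by 27×15 → 8×15, cost 8·27·15 = 3240; cumulative 3672; (((T₁ T₂) T₃) T₄): 8×15 by 15×11 → 8×11, cost 8·15·11 = 1320; cumulative 4992. Total 4992.
Order B = ((T₁ T₂) (T₃ T₄)): (T₁ T₂): 8×2 by 2×27 → 8×27, cost 8·2·27 = 432; (T₃ T₄): 27×15 by 15×11 → 27×11, cost 27·15·11 = 4455; ((T₁ T₂) (T₃ T₄)): 8×27 by 27×11 → 8×11, cost 8·27·11 = 2376; cumulative 7263. Total 7263.
Difference: |4992 − 7263| = 2271.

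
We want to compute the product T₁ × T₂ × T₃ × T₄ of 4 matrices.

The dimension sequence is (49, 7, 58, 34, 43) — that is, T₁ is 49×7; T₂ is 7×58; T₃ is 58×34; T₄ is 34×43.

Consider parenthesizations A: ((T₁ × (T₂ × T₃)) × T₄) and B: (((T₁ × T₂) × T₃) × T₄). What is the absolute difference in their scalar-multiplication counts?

Order A = ((T₁ × (T₂ × T₃)) × T₄): (T₂ × T₃): 7×58 by 58×34 → 7×34, cost 7·58·34 = 13804; (T₁ × (T₂ × T₃)): 49×7 by 7×34 → 49×34, cost 49·7·34 = 11662; cumulative 25466; ((T₁ × (T₂ × T₃)) × T₄): 49×34 by 34×43 → 49×43, cost 49·34·43 = 71638; cumulative 97104. Total 97104.
Order B = (((T₁ × T₂) × T₃) × T₄): (T₁ × T₂): 49×7 by 7×58 → 49×58, cost 49·7·58 = 19894; ((T₁ × T₂) × T₃): 49×58 by 58×34 → 49×34, cost 49·58·34 = 96628; cumulative 116522; (((T₁ × T₂) × T₃) × T₄): 49×34 by 34×43 → 49×43, cost 49·34·43 = 71638; cumulative 188160. Total 188160.
Difference: |97104 − 188160| = 91056.

91056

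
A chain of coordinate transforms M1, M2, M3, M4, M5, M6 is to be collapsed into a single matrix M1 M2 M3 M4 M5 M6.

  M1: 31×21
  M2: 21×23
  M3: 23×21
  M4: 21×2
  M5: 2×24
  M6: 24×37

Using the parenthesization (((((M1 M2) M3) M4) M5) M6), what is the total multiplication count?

(M1 M2): 31×21 by 21×23 → 31×23, cost 31·21·23 = 14973
((M1 M2) M3): 31×23 by 23×21 → 31×21, cost 31·23·21 = 14973; cumulative 29946
(((M1 M2) M3) M4): 31×21 by 21×2 → 31×2, cost 31·21·2 = 1302; cumulative 31248
((((M1 M2) M3) M4) M5): 31×2 by 2×24 → 31×24, cost 31·2·24 = 1488; cumulative 32736
(((((M1 M2) M3) M4) M5) M6): 31×24 by 24×37 → 31×37, cost 31·24·37 = 27528; cumulative 60264
Total: 60264 scalar multiplications.

60264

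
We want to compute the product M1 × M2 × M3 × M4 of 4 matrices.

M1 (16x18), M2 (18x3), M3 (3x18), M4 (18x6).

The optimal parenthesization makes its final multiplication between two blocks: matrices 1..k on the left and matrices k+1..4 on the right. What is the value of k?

2

Adjacent pairs: M1M2 = 16·18·3 = 864; M2M3 = 18·3·18 = 972; M3M4 = 3·18·6 = 324.
Length 3: M1..M3: k=1: 0+972+16·18·18=6156; k=2: 864+0+16·3·18=1728 → min 1728 | M2..M4: k=2: 0+324+18·3·6=648; k=3: 972+0+18·18·6=2916 → min 648.
Top-level splits: k=1: (M1..M1)·(M2..M4) → 0+648+16·18·6 = 2376; k=2: (M1..M2)·(M3..M4) → 864+324+16·3·6 = 1476; k=3: (M1..M3)·(M4..M4) → 1728+0+16·18·6 = 3456.
Best split is after M2, i.e. k = 2.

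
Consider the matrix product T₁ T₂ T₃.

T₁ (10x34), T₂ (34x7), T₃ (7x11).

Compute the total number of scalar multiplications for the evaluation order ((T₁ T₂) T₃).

3150

(T₁ T₂): 10×34 by 34×7 → 10×7, cost 10·34·7 = 2380
((T₁ T₂) T₃): 10×7 by 7×11 → 10×11, cost 10·7·11 = 770; cumulative 3150
Total: 3150 scalar multiplications.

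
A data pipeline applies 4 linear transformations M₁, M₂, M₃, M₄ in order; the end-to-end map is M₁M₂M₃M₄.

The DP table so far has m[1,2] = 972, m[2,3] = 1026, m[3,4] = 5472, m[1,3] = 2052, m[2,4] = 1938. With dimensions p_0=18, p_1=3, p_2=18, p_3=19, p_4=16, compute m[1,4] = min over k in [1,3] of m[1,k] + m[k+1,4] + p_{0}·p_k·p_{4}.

2802

m[1,4] = min over k∈[1,3] of m[1,k]+m[k+1,4]+p_{0}·p_k·p_{4}.
k=1: 0 + 1938 + 18·3·16 = 2802; k=2: 972 + 5472 + 18·18·16 = 11628; k=3: 2052 + 0 + 18·19·16 = 7524.
Minimum: 2802 at k=1.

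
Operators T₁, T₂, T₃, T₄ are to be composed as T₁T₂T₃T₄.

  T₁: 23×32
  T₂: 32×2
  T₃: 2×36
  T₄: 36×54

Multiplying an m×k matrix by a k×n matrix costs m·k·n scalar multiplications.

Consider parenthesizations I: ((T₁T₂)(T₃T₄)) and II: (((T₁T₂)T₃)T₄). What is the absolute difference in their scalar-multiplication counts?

39996

Order I = ((T₁T₂)(T₃T₄)): (T₁T₂): 23×32 by 32×2 → 23×2, cost 23·32·2 = 1472; (T₃T₄): 2×36 by 36×54 → 2×54, cost 2·36·54 = 3888; ((T₁T₂)(T₃T₄)): 23×2 by 2×54 → 23×54, cost 23·2·54 = 2484; cumulative 7844. Total 7844.
Order II = (((T₁T₂)T₃)T₄): (T₁T₂): 23×32 by 32×2 → 23×2, cost 23·32·2 = 1472; ((T₁T₂)T₃): 23×2 by 2×36 → 23×36, cost 23·2·36 = 1656; cumulative 3128; (((T₁T₂)T₃)T₄): 23×36 by 36×54 → 23×54, cost 23·36·54 = 44712; cumulative 47840. Total 47840.
Difference: |7844 − 47840| = 39996.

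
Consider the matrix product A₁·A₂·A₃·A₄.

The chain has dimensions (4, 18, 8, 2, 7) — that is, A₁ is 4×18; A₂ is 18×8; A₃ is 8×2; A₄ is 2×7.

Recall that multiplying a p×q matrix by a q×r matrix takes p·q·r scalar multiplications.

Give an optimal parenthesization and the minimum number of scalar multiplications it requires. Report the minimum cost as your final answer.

Adjacent pairs: A₁A₂ = 4·18·8 = 576; A₂A₃ = 18·8·2 = 288; A₃A₄ = 8·2·7 = 112.
Length 3: A₁..A₃: k=1: 0+288+4·18·2=432; k=2: 576+0+4·8·2=640 → min 432 | A₂..A₄: k=2: 0+112+18·8·7=1120; k=3: 288+0+18·2·7=540 → min 540.
Length 4: A₁..A₄: k=1: 0+540+4·18·7=1044; k=2: 576+112+4·8·7=912; k=3: 432+0+4·2·7=488 → min 488.
Optimal parenthesization: ((A₁·(A₂·A₃))·A₄) with cost 488.

488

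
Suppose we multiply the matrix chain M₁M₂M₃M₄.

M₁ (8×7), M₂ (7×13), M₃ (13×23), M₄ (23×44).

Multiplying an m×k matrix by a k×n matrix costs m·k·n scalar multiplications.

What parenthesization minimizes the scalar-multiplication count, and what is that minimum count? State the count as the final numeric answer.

Adjacent pairs: M₁M₂ = 8·7·13 = 728; M₂M₃ = 7·13·23 = 2093; M₃M₄ = 13·23·44 = 13156.
Length 3: M₁..M₃: k=1: 0+2093+8·7·23=3381; k=2: 728+0+8·13·23=3120 → min 3120 | M₂..M₄: k=2: 0+13156+7·13·44=17160; k=3: 2093+0+7·23·44=9177 → min 9177.
Length 4: M₁..M₄: k=1: 0+9177+8·7·44=11641; k=2: 728+13156+8·13·44=18460; k=3: 3120+0+8·23·44=11216 → min 11216.
Optimal parenthesization: (((M₁M₂)M₃)M₄) with cost 11216.

11216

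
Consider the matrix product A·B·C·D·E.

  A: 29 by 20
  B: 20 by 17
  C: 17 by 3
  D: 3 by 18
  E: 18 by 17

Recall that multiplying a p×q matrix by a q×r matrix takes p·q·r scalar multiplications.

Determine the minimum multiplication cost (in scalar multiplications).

5157

Adjacent pairs: AB = 29·20·17 = 9860; BC = 20·17·3 = 1020; CD = 17·3·18 = 918; DE = 3·18·17 = 918.
Length 3: A..C: k=1: 0+1020+29·20·3=2760; k=2: 9860+0+29·17·3=11339 → min 2760 | B..D: k=2: 0+918+20·17·18=7038; k=3: 1020+0+20·3·18=2100 → min 2100 | C..E: k=3: 0+918+17·3·17=1785; k=4: 918+0+17·18·17=6120 → min 1785.
Length 4: A..D: k=1: 0+2100+29·20·18=12540; k=2: 9860+918+29·17·18=19652; k=3: 2760+0+29·3·18=4326 → min 4326 | B..E: k=2: 0+1785+20·17·17=7565; k=3: 1020+918+20·3·17=2958; k=4: 2100+0+20·18·17=8220 → min 2958.
Length 5: A..E: k=1: 0+2958+29·20·17=12818; k=2: 9860+1785+29·17·17=20026; k=3: 2760+918+29·3·17=5157; k=4: 4326+0+29·18·17=13200 → min 5157.
Optimal order: ((A·(B·C))·(D·E)) with cost 5157.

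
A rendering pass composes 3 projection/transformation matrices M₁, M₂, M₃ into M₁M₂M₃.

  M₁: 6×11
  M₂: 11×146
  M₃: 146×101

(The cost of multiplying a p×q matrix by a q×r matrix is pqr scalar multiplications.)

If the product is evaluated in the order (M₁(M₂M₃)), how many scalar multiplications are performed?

(M₂M₃): 11×146 by 146×101 → 11×101, cost 11·146·101 = 162206
(M₁(M₂M₃)): 6×11 by 11×101 → 6×101, cost 6·11·101 = 6666; cumulative 168872
Total: 168872 scalar multiplications.

168872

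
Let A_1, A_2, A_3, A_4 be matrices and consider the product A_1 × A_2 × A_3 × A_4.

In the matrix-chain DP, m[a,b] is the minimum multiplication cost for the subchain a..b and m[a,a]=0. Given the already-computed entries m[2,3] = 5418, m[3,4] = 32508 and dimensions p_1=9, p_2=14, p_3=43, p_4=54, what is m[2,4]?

26316

m[2,4] = min over k∈[2,3] of m[2,k]+m[k+1,4]+p_{1}·p_k·p_{4}.
k=2: 0 + 32508 + 9·14·54 = 39312; k=3: 5418 + 0 + 9·43·54 = 26316.
Minimum: 26316 at k=3.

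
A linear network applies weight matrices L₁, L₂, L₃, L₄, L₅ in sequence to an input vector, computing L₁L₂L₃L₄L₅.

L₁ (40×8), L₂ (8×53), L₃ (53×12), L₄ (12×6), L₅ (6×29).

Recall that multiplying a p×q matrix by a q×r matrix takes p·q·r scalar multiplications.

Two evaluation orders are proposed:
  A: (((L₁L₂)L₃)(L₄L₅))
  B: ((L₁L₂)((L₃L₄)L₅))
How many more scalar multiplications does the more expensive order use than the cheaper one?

Order A = (((L₁L₂)L₃)(L₄L₅)): (L₁L₂): 40×8 by 8×53 → 40×53, cost 40·8·53 = 16960; ((L₁L₂)L₃): 40×53 by 53×12 → 40×12, cost 40·53·12 = 25440; cumulative 42400; (L₄L₅): 12×6 by 6×29 → 12×29, cost 12·6·29 = 2088; (((L₁L₂)L₃)(L₄L₅)): 40×12 by 12×29 → 40×29, cost 40·12·29 = 13920; cumulative 58408. Total 58408.
Order B = ((L₁L₂)((L₃L₄)L₅)): (L₁L₂): 40×8 by 8×53 → 40×53, cost 40·8·53 = 16960; (L₃L₄): 53×12 by 12×6 → 53×6, cost 53·12·6 = 3816; ((L₃L₄)L₅): 53×6 by 6×29 → 53×29, cost 53·6·29 = 9222; cumulative 13038; ((L₁L₂)((L₃L₄)L₅)): 40×53 by 53×29 → 40×29, cost 40·53·29 = 61480; cumulative 91478. Total 91478.
Difference: |58408 − 91478| = 33070.

33070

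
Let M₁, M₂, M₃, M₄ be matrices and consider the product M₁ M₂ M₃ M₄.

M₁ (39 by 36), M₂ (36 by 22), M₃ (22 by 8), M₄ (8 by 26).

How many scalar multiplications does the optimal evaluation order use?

25680

Adjacent pairs: M₁M₂ = 39·36·22 = 30888; M₂M₃ = 36·22·8 = 6336; M₃M₄ = 22·8·26 = 4576.
Length 3: M₁..M₃: k=1: 0+6336+39·36·8=17568; k=2: 30888+0+39·22·8=37752 → min 17568 | M₂..M₄: k=2: 0+4576+36·22·26=25168; k=3: 6336+0+36·8·26=13824 → min 13824.
Length 4: M₁..M₄: k=1: 0+13824+39·36·26=50328; k=2: 30888+4576+39·22·26=57772; k=3: 17568+0+39·8·26=25680 → min 25680.
Optimal order: ((M₁ (M₂ M₃)) M₄) with cost 25680.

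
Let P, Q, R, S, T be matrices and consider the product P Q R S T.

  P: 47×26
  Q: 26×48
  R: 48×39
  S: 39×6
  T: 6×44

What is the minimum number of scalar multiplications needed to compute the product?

Adjacent pairs: PQ = 47·26·48 = 58656; QR = 26·48·39 = 48672; RS = 48·39·6 = 11232; ST = 39·6·44 = 10296.
Length 3: P..R: k=1: 0+48672+47·26·39=96330; k=2: 58656+0+47·48·39=146640 → min 96330 | Q..S: k=2: 0+11232+26·48·6=18720; k=3: 48672+0+26·39·6=54756 → min 18720 | R..T: k=3: 0+10296+48·39·44=92664; k=4: 11232+0+48·6·44=23904 → min 23904.
Length 4: P..S: k=1: 0+18720+47·26·6=26052; k=2: 58656+11232+47·48·6=83424; k=3: 96330+0+47·39·6=107328 → min 26052 | Q..T: k=2: 0+23904+26·48·44=78816; k=3: 48672+10296+26·39·44=103584; k=4: 18720+0+26·6·44=25584 → min 25584.
Length 5: P..T: k=1: 0+25584+47·26·44=79352; k=2: 58656+23904+47·48·44=181824; k=3: 96330+10296+47·39·44=187278; k=4: 26052+0+47·6·44=38460 → min 38460.
Optimal order: ((P (Q (R S))) T) with cost 38460.

38460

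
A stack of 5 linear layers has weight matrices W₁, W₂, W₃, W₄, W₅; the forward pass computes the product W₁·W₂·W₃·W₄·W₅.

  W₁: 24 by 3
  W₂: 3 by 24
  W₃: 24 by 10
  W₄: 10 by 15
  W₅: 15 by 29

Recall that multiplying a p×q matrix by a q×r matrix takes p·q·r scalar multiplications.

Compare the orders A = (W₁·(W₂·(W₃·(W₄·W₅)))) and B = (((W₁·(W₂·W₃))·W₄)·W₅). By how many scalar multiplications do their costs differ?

6

Order A = (W₁·(W₂·(W₃·(W₄·W₅)))): (W₄·W₅): 10×15 by 15×29 → 10×29, cost 10·15·29 = 4350; (W₃·(W₄·W₅)): 24×10 by 10×29 → 24×29, cost 24·10·29 = 6960; cumulative 11310; (W₂·(W₃·(W₄·W₅))): 3×24 by 24×29 → 3×29, cost 3·24·29 = 2088; cumulative 13398; (W₁·(W₂·(W₃·(W₄·W₅)))): 24×3 by 3×29 → 24×29, cost 24·3·29 = 2088; cumulative 15486. Total 15486.
Order B = (((W₁·(W₂·W₃))·W₄)·W₅): (W₂·W₃): 3×24 by 24×10 → 3×10, cost 3·24·10 = 720; (W₁·(W₂·W₃)): 24×3 by 3×10 → 24×10, cost 24·3·10 = 720; cumulative 1440; ((W₁·(W₂·W₃))·W₄): 24×10 by 10×15 → 24×15, cost 24·10·15 = 3600; cumulative 5040; (((W₁·(W₂·W₃))·W₄)·W₅): 24×15 by 15×29 → 24×29, cost 24·15·29 = 10440; cumulative 15480. Total 15480.
Difference: |15486 − 15480| = 6.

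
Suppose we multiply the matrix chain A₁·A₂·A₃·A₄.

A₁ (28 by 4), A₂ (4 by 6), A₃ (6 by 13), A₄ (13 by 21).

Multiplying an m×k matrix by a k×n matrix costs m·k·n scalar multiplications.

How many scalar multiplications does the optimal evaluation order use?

Adjacent pairs: A₁A₂ = 28·4·6 = 672; A₂A₃ = 4·6·13 = 312; A₃A₄ = 6·13·21 = 1638.
Length 3: A₁..A₃: k=1: 0+312+28·4·13=1768; k=2: 672+0+28·6·13=2856 → min 1768 | A₂..A₄: k=2: 0+1638+4·6·21=2142; k=3: 312+0+4·13·21=1404 → min 1404.
Length 4: A₁..A₄: k=1: 0+1404+28·4·21=3756; k=2: 672+1638+28·6·21=5838; k=3: 1768+0+28·13·21=9412 → min 3756.
Optimal order: (A₁·((A₂·A₃)·A₄)) with cost 3756.

3756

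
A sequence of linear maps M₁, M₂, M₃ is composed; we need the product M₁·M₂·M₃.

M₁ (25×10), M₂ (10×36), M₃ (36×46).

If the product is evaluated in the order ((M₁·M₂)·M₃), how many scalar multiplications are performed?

(M₁·M₂): 25×10 by 10×36 → 25×36, cost 25·10·36 = 9000
((M₁·M₂)·M₃): 25×36 by 36×46 → 25×46, cost 25·36·46 = 41400; cumulative 50400
Total: 50400 scalar multiplications.

50400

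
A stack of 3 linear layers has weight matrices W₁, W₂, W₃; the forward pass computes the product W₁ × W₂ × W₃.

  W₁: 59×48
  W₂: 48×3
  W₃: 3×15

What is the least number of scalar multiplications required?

Order (W₁ × (W₂ × W₃)): (W₂ × W₃): 48×3 by 3×15 → 48×15, cost 48·3·15 = 2160; (W₁ × (W₂ × W₃)): 59×48 by 48×15 → 59×15, cost 59·48·15 = 42480; cumulative 44640. Total 44640.
Order ((W₁ × W₂) × W₃): (W₁ × W₂): 59×48 by 48×3 → 59×3, cost 59·48·3 = 8496; ((W₁ × W₂) × W₃): 59×3 by 3×15 → 59×15, cost 59·3·15 = 2655; cumulative 11151. Total 11151.
Minimum: 11151.

11151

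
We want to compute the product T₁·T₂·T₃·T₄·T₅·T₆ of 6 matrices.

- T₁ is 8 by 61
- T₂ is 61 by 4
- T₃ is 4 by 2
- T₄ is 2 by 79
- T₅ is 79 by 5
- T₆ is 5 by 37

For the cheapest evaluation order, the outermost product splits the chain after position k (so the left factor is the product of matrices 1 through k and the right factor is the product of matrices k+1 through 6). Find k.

Adjacent pairs: T₁T₂ = 8·61·4 = 1952; T₂T₃ = 61·4·2 = 488; T₃T₄ = 4·2·79 = 632; T₄T₅ = 2·79·5 = 790; T₅T₆ = 79·5·37 = 14615.
Length 3: T₁..T₃: k=1: 0+488+8·61·2=1464; k=2: 1952+0+8·4·2=2016 → min 1464 | T₂..T₄: k=2: 0+632+61·4·79=19908; k=3: 488+0+61·2·79=10126 → min 10126 | T₃..T₅: k=3: 0+790+4·2·5=830; k=4: 632+0+4·79·5=2212 → min 830 | T₄..T₆: k=4: 0+14615+2·79·37=20461; k=5: 790+0+2·5·37=1160 → min 1160.
Length 4: T₁..T₄: k=1: 0+10126+8·61·79=48678; k=2: 1952+632+8·4·79=5112; k=3: 1464+0+8·2·79=2728 → min 2728 | T₂..T₅: k=2: 0+830+61·4·5=2050; k=3: 488+790+61·2·5=1888; k=4: 10126+0+61·79·5=34221 → min 1888 | T₃..T₆: k=3: 0+1160+4·2·37=1456; k=4: 632+14615+4·79·37=26939; k=5: 830+0+4·5·37=1570 → min 1456.
Length 5: T₁..T₅: k=1: 0+1888+8·61·5=4328; k=2: 1952+830+8·4·5=2942; k=3: 1464+790+8·2·5=2334; k=4: 2728+0+8·79·5=5888 → min 2334 | T₂..T₆: k=2: 0+1456+61·4·37=10484; k=3: 488+1160+61·2·37=6162; k=4: 10126+14615+61·79·37=203044; k=5: 1888+0+61·5·37=13173 → min 6162.
Top-level splits: k=1: (T₁..T₁)·(T₂..T₆) → 0+6162+8·61·37 = 24218; k=2: (T₁..T₂)·(T₃..T₆) → 1952+1456+8·4·37 = 4592; k=3: (T₁..T₃)·(T₄..T₆) → 1464+1160+8·2·37 = 3216; k=4: (T₁..T₄)·(T₅..T₆) → 2728+14615+8·79·37 = 40727; k=5: (T₁..T₅)·(T₆..T₆) → 2334+0+8·5·37 = 3814.
Best split is after T₃, i.e. k = 3.

3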